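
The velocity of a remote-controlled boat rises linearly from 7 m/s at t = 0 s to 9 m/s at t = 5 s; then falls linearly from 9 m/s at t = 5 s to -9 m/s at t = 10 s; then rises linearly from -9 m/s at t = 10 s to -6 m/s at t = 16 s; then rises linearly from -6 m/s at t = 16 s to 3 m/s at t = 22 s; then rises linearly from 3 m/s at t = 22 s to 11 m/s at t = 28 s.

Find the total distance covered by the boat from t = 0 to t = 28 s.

164.5 m

Total distance travelled is ∫|v| dt — sum the magnitudes of each area piece.
0–5 s: |½(7 + 9)(5)| = 40 m
5–10 s: v = 0 at t = 7.5 s; triangle areas 11.25 + 11.25 = 22.5 m
10–16 s: |½(-9 + -6)(6)| = 45 m
16–22 s: v = 0 at t = 20 s; triangle areas 12 + 3 = 15 m
22–28 s: |½(3 + 11)(6)| = 42 m
Total distance = 164.5 m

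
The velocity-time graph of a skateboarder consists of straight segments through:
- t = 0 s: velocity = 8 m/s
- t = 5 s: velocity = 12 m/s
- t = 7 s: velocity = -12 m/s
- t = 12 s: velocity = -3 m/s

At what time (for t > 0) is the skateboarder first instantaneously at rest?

v changes sign on 5–7 s (from 12 to -12); the graph is linear there, so v = 0 at t = 5 + (-12)·(7 − 5)/(-12 − 12) = 6 s.

t = 6 s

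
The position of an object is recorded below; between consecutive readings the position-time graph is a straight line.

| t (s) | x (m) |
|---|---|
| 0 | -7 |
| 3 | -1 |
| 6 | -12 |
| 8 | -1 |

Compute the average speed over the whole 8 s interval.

Average speed = (total path length)/(elapsed time); on a piecewise-linear x-t graph the path length is Σ|Δx|.
0–3 s: |Δx| = |-1 − -7| = 6 m
3–6 s: |Δx| = |-12 − -1| = 11 m
6–8 s: |Δx| = |-1 − -12| = 11 m
Total path = 28 m; average speed = 28/8 = 3.5 m/s.

3.5 m/s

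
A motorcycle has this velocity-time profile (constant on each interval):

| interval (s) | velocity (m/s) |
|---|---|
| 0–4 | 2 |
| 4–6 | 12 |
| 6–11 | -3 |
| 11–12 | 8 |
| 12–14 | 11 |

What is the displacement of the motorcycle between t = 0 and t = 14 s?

Displacement is the signed area under the v-t curve.
0–4 s: 2 × 4 = 8 m
4–6 s: 12 × 2 = 24 m
6–11 s: -3 × 5 = -15 m
11–12 s: 8 × 1 = 8 m
12–14 s: 11 × 2 = 22 m
Net displacement = 47 m

47 m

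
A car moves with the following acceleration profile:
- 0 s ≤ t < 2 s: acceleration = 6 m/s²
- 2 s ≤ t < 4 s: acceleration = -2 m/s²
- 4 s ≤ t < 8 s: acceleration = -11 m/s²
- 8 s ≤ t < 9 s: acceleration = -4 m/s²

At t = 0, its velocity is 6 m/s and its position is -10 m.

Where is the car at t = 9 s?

On each constant-a segment, Δv = aΔt and Δx = v₀Δt + ½aΔt²; chain segment to segment.
0–2 s: v starts 6 m/s; Δx = 6·2 + ½·6·2² = 24 m; v ends 18 m/s.
2–4 s: v starts 18 m/s; Δx = 18·2 + ½·-2·2² = 32 m; v ends 14 m/s.
4–8 s: v starts 14 m/s; Δx = 14·4 + ½·-11·4² = -32 m; v ends -30 m/s.
8–9 s: v starts -30 m/s; Δx = -30·1 + ½·-4·1² = -32 m; v ends -34 m/s.
x(9) = -10 + Σ Δx = -18 m.

-18 m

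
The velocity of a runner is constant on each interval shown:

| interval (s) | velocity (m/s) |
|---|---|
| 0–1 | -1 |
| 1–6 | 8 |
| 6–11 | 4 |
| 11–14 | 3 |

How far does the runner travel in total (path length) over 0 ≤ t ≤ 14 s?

Distance (not displacement) is the total path length: add the absolute areas under v-t.
0–1 s: |-1| × 1 = 1 m
1–6 s: |8| × 5 = 40 m
6–11 s: |4| × 5 = 20 m
11–14 s: |3| × 3 = 9 m
Total distance = 70 m

70 m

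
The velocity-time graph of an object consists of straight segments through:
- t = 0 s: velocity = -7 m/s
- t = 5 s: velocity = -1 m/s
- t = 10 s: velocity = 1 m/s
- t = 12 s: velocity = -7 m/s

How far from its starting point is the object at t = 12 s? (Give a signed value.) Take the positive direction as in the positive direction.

Net displacement equals the area under the velocity-time graph (areas below the axis count negative).
0–5 s: ½(-7 + -1)(5) = -20 m
5–10 s: ½(-1 + 1)(5) = 0 m
10–12 s: ½(1 + -7)(2) = -6 m
Net displacement = -26 m

-26 m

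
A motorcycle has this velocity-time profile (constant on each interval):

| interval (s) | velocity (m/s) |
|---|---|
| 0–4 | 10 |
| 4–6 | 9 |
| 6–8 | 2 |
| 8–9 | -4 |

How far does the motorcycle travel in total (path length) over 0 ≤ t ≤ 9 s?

66 m

Distance (not displacement) is the total path length: add the absolute areas under v-t.
0–4 s: |10| × 4 = 40 m
4–6 s: |9| × 2 = 18 m
6–8 s: |2| × 2 = 4 m
8–9 s: |-4| × 1 = 4 m
Total distance = 66 m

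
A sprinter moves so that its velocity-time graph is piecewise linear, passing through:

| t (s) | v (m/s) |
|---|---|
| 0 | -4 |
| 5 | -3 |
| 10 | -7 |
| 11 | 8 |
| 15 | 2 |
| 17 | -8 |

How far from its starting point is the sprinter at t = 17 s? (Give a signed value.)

Net displacement equals the area under the velocity-time graph (areas below the axis count negative).
0–5 s: ½(-4 + -3)(5) = -17.5 m
5–10 s: ½(-3 + -7)(5) = -25 m
10–11 s: ½(-7 + 8)(1) = 0.5 m
11–15 s: ½(8 + 2)(4) = 20 m
15–17 s: ½(2 + -8)(2) = -6 m
Net displacement = -28 m

-28 m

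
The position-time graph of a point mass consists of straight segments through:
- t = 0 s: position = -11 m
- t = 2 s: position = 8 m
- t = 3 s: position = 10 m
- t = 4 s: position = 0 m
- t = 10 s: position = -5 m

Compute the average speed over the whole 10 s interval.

3.6 m/s

Average speed = (total path length)/(elapsed time); on a piecewise-linear x-t graph the path length is Σ|Δx|.
0–2 s: |Δx| = |8 − -11| = 19 m
2–3 s: |Δx| = |10 − 8| = 2 m
3–4 s: |Δx| = |0 − 10| = 10 m
4–10 s: |Δx| = |-5 − 0| = 5 m
Total path = 36 m; average speed = 36/10 = 3.6 m/s.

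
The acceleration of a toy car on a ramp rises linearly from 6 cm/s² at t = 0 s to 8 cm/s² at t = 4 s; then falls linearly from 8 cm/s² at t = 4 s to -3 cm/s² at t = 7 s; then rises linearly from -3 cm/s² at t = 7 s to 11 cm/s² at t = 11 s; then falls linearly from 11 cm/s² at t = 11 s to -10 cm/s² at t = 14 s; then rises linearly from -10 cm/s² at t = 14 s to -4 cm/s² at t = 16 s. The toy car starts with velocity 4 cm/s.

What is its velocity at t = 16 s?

43 cm/s

Δv equals the area under the a-t graph; then v = v₀ + Δv.
0–4 s: ½(6 + 8)(4) = 28 cm/s
4–7 s: ½(8 + -3)(3) = 7.5 cm/s
7–11 s: ½(-3 + 11)(4) = 16 cm/s
11–14 s: ½(11 + -10)(3) = 1.5 cm/s
14–16 s: ½(-10 + -4)(2) = -14 cm/s
Δv = 39 cm/s, so v(16) = 4 + (39) = 43 cm/s.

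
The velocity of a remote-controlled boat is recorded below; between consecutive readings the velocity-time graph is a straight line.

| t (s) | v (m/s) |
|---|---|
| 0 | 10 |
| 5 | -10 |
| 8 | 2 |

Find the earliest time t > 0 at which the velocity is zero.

v changes sign on 0–5 s (from 10 to -10); the graph is linear there, so v = 0 at t = 0 + (-10)·(5 − 0)/(-10 − 10) = 2.5 s.

t = 2.5 s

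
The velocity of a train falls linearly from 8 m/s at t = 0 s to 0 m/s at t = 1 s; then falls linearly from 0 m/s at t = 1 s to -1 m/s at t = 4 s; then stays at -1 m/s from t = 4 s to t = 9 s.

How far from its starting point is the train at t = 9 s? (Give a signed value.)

Net displacement equals the area under the velocity-time graph (areas below the axis count negative).
0–1 s: ½(8 + 0)(1) = 4 m
1–4 s: ½(0 + -1)(3) = -1.5 m
4–9 s: -1 × 5 = -5 m
Net displacement = -2.5 m

-2.5 m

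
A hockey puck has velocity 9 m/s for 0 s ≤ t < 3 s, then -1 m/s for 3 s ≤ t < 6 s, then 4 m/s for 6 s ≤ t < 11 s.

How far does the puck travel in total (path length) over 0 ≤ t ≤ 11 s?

Distance (not displacement) is the total path length: add the absolute areas under v-t.
0–3 s: |9| × 3 = 27 m
3–6 s: |-1| × 3 = 3 m
6–11 s: |4| × 5 = 20 m
Total distance = 50 m

50 m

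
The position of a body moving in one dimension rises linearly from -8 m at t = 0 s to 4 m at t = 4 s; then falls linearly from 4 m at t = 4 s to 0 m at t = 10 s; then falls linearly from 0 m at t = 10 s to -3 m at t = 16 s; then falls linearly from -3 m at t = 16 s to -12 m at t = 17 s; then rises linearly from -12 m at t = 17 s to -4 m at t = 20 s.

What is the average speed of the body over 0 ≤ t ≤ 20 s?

1.8 m/s

Average speed = (total path length)/(elapsed time); on a piecewise-linear x-t graph the path length is Σ|Δx|.
0–4 s: |Δx| = |4 − -8| = 12 m
4–10 s: |Δx| = |0 − 4| = 4 m
10–16 s: |Δx| = |-3 − 0| = 3 m
16–17 s: |Δx| = |-12 − -3| = 9 m
17–20 s: |Δx| = |-4 − -12| = 8 m
Total path = 36 m; average speed = 36/20 = 1.8 m/s.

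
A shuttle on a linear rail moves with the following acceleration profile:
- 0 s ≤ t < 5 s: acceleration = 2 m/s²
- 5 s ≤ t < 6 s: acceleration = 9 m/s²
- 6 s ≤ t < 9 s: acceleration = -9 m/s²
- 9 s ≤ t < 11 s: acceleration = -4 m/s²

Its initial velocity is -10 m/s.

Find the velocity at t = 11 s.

Δv equals the area under the a-t graph; then v = v₀ + Δv.
0–5 s: 2 × 5 = 10 m/s
5–6 s: 9 × 1 = 9 m/s
6–9 s: -9 × 3 = -27 m/s
9–11 s: -4 × 2 = -8 m/s
Δv = -16 m/s, so v(11) = -10 + (-16) = -26 m/s.

-26 m/s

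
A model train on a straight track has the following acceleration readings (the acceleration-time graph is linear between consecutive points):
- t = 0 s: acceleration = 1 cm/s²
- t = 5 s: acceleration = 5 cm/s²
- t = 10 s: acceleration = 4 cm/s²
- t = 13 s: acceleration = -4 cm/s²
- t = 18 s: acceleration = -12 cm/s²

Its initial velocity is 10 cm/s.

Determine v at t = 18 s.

Δv equals the area under the a-t graph; then v = v₀ + Δv.
0–5 s: ½(1 + 5)(5) = 15 cm/s
5–10 s: ½(5 + 4)(5) = 22.5 cm/s
10–13 s: ½(4 + -4)(3) = 0 cm/s
13–18 s: ½(-4 + -12)(5) = -40 cm/s
Δv = -2.5 cm/s, so v(18) = 10 + (-2.5) = 7.5 cm/s.

7.5 cm/s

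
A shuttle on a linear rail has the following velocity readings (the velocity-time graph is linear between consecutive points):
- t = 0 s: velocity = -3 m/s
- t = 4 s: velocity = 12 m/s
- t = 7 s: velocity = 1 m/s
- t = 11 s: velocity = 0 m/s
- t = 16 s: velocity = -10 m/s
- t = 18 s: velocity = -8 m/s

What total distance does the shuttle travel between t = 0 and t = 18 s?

Total distance travelled is ∫|v| dt — sum the magnitudes of each area piece.
0–4 s: v = 0 at t = 0.8 s; triangle areas 1.2 + 19.2 = 20.4 m
4–7 s: |½(12 + 1)(3)| = 19.5 m
7–11 s: |½(1 + 0)(4)| = 2 m
11–16 s: |½(0 + -10)(5)| = 25 m
16–18 s: |½(-10 + -8)(2)| = 18 m
Total distance = 84.9 m

84.9 m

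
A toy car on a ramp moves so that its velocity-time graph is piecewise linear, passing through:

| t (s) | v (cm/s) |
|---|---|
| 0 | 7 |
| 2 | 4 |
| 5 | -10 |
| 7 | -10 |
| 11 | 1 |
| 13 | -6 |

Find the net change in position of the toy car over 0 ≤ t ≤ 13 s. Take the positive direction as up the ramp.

-41 cm

Net displacement equals the area under the velocity-time graph (areas below the axis count negative).
0–2 s: ½(7 + 4)(2) = 11 cm
2–5 s: ½(4 + -10)(3) = -9 cm
5–7 s: -10 × 2 = -20 cm
7–11 s: ½(-10 + 1)(4) = -18 cm
11–13 s: ½(1 + -6)(2) = -5 cm
Net displacement = -41 cm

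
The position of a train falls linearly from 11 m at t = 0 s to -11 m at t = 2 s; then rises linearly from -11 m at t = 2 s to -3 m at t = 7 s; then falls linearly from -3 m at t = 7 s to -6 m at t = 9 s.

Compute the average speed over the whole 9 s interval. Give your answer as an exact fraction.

Average speed = (total path length)/(elapsed time); on a piecewise-linear x-t graph the path length is Σ|Δx|.
0–2 s: |Δx| = |-11 − 11| = 22 m
2–7 s: |Δx| = |-3 − -11| = 8 m
7–9 s: |Δx| = |-6 − -3| = 3 m
Total path = 33 m; average speed = 33/9 = 11/3 m/s.

11/3 m/s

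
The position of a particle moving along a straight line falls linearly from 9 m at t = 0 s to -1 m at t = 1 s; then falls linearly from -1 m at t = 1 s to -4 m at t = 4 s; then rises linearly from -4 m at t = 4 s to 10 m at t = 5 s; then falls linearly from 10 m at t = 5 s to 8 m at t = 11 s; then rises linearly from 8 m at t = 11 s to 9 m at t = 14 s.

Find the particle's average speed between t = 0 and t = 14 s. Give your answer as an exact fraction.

15/7 m/s

Average speed = (total path length)/(elapsed time); on a piecewise-linear x-t graph the path length is Σ|Δx|.
0–1 s: |Δx| = |-1 − 9| = 10 m
1–4 s: |Δx| = |-4 − -1| = 3 m
4–5 s: |Δx| = |10 − -4| = 14 m
5–11 s: |Δx| = |8 − 10| = 2 m
11–14 s: |Δx| = |9 − 8| = 1 m
Total path = 30 m; average speed = 30/14 = 15/7 m/s.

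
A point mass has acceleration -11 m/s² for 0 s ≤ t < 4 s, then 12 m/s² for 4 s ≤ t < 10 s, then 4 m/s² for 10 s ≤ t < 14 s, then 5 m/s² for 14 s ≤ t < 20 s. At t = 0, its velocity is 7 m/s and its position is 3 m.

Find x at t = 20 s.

505 m

On each constant-a segment, Δv = aΔt and Δx = v₀Δt + ½aΔt²; chain segment to segment.
0–4 s: v starts 7 m/s; Δx = 7·4 + ½·-11·4² = -60 m; v ends -37 m/s.
4–10 s: v starts -37 m/s; Δx = -37·6 + ½·12·6² = -6 m; v ends 35 m/s.
10–14 s: v starts 35 m/s; Δx = 35·4 + ½·4·4² = 172 m; v ends 51 m/s.
14–20 s: v starts 51 m/s; Δx = 51·6 + ½·5·6² = 396 m; v ends 81 m/s.
x(20) = 3 + Σ Δx = 505 m.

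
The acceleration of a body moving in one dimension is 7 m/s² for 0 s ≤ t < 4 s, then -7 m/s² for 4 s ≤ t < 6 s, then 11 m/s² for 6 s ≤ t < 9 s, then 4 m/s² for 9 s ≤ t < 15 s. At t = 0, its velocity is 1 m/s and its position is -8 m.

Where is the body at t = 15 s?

On each constant-a segment, Δv = aΔt and Δx = v₀Δt + ½aΔt²; chain segment to segment.
0–4 s: v starts 1 m/s; Δx = 1·4 + ½·7·4² = 60 m; v ends 29 m/s.
4–6 s: v starts 29 m/s; Δx = 29·2 + ½·-7·2² = 44 m; v ends 15 m/s.
6–9 s: v starts 15 m/s; Δx = 15·3 + ½·11·3² = 94.5 m; v ends 48 m/s.
9–15 s: v starts 48 m/s; Δx = 48·6 + ½·4·6² = 360 m; v ends 72 m/s.
x(15) = -8 + Σ Δx = 550.5 m.

550.5 m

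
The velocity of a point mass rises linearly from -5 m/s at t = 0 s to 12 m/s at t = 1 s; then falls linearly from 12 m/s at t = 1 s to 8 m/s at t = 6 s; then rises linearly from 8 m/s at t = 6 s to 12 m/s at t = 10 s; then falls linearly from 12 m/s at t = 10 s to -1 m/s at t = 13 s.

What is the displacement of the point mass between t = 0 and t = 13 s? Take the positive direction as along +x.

110 m

Displacement is the signed area under the v-t curve.
0–1 s: ½(-5 + 12)(1) = 3.5 m
1–6 s: ½(12 + 8)(5) = 50 m
6–10 s: ½(8 + 12)(4) = 40 m
10–13 s: ½(12 + -1)(3) = 16.5 m
Net displacement = 110 m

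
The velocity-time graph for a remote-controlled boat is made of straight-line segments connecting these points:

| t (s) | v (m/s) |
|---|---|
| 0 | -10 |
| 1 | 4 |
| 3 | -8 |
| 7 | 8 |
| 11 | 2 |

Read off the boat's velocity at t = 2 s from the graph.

On 1–3 s the graph is linear from 4 to -8 m/s: v(2) = 4 + (-8 − 4)·(2 − 1)/(3 − 1) = -2 m/s.

-2 m/s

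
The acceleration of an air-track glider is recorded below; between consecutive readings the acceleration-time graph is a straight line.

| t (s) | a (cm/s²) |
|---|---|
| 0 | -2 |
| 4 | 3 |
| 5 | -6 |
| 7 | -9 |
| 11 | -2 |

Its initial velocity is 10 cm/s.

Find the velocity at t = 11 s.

Δv equals the area under the a-t graph; then v = v₀ + Δv.
0–4 s: ½(-2 + 3)(4) = 2 cm/s
4–5 s: ½(3 + -6)(1) = -1.5 cm/s
5–7 s: ½(-6 + -9)(2) = -15 cm/s
7–11 s: ½(-9 + -2)(4) = -22 cm/s
Δv = -36.5 cm/s, so v(11) = 10 + (-36.5) = -26.5 cm/s.

-26.5 cm/s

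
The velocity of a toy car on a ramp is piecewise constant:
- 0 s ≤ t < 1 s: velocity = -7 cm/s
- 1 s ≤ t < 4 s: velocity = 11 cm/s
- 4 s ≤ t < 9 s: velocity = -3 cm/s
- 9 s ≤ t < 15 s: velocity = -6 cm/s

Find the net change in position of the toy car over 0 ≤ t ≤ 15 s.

-25 cm

Net displacement equals the area under the velocity-time graph (areas below the axis count negative).
0–1 s: -7 × 1 = -7 cm
1–4 s: 11 × 3 = 33 cm
4–9 s: -3 × 5 = -15 cm
9–15 s: -6 × 6 = -36 cm
Net displacement = -25 cm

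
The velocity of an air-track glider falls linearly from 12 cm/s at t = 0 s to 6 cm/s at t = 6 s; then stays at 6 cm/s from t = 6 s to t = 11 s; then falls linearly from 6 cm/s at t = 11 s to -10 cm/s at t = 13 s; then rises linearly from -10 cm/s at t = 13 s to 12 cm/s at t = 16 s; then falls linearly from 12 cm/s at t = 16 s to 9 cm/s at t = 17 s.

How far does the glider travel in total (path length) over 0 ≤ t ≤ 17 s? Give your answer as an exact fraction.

1316/11 cm

Total distance travelled is ∫|v| dt — sum the magnitudes of each area piece.
0–6 s: |½(12 + 6)(6)| = 54 cm
6–11 s: |6| × 5 = 30 cm
11–13 s: v = 0 at t = 11.75 s; triangle areas 2.25 + 6.25 = 8.5 cm
13–16 s: v = 0 at t = 158/11 s; triangle areas 75/11 + 108/11 = 183/11 cm
16–17 s: |½(12 + 9)(1)| = 10.5 cm
Total distance = 1316/11 cm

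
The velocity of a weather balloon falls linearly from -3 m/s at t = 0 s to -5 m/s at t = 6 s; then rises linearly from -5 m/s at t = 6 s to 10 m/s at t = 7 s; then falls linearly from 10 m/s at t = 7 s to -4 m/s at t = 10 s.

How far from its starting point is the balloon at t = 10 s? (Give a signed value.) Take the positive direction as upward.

-12.5 m

Displacement is the signed area under the v-t curve.
0–6 s: ½(-3 + -5)(6) = -24 m
6–7 s: ½(-5 + 10)(1) = 2.5 m
7–10 s: ½(10 + -4)(3) = 9 m
Net displacement = -12.5 m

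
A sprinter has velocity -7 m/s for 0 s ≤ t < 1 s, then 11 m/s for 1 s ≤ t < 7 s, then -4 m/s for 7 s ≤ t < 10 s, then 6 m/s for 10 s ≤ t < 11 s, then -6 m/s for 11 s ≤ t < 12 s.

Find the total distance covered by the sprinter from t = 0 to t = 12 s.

Total distance travelled is ∫|v| dt — sum the magnitudes of each area piece.
0–1 s: |-7| × 1 = 7 m
1–7 s: |11| × 6 = 66 m
7–10 s: |-4| × 3 = 12 m
10–11 s: |6| × 1 = 6 m
11–12 s: |-6| × 1 = 6 m
Total distance = 97 m

97 m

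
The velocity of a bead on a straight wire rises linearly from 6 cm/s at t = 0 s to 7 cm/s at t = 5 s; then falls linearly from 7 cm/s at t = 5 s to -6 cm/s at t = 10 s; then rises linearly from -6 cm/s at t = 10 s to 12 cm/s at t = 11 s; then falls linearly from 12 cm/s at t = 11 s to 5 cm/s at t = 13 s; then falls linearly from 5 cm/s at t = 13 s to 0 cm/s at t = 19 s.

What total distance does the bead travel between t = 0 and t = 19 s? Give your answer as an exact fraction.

1116/13 cm

Total distance travelled is ∫|v| dt — sum the magnitudes of each area piece.
0–5 s: |½(6 + 7)(5)| = 32.5 cm
5–10 s: v = 0 at t = 100/13 s; triangle areas 245/26 + 90/13 = 425/26 cm
10–11 s: v = 0 at t = 31/3 s; triangle areas 1 + 4 = 5 cm
11–13 s: |½(12 + 5)(2)| = 17 cm
13–19 s: |½(5 + 0)(6)| = 15 cm
Total distance = 1116/13 cm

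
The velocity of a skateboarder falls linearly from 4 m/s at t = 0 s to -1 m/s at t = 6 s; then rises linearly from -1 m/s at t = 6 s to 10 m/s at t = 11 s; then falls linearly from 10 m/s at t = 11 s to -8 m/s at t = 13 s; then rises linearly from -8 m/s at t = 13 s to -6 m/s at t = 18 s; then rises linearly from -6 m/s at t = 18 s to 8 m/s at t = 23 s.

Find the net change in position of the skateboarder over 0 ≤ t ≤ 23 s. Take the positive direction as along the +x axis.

3.5 m

Displacement is the signed area under the v-t curve.
0–6 s: ½(4 + -1)(6) = 9 m
6–11 s: ½(-1 + 10)(5) = 22.5 m
11–13 s: ½(10 + -8)(2) = 2 m
13–18 s: ½(-8 + -6)(5) = -35 m
18–23 s: ½(-6 + 8)(5) = 5 m
Net displacement = 3.5 m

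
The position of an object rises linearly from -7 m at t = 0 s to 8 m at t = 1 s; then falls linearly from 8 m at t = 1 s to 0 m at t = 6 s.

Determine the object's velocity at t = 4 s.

Velocity is the slope of the x-t graph on 1–6 s: (0 − 8)/(6 − 1) = -1.6 m/s.

-1.6 m/s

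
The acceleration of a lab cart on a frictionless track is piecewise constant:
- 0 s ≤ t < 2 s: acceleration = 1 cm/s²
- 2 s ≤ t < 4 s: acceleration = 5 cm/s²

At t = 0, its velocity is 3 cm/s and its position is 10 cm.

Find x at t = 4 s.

38 cm

On each constant-a segment, Δv = aΔt and Δx = v₀Δt + ½aΔt²; chain segment to segment.
0–2 s: v starts 3 cm/s; Δx = 3·2 + ½·1·2² = 8 cm; v ends 5 cm/s.
2–4 s: v starts 5 cm/s; Δx = 5·2 + ½·5·2² = 20 cm; v ends 15 cm/s.
x(4) = 10 + Σ Δx = 38 cm.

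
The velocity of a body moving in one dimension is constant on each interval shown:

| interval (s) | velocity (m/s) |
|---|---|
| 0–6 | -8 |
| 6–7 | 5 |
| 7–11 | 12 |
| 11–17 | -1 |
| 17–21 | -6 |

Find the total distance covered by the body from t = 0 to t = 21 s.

131 m

Total distance travelled is ∫|v| dt — sum the magnitudes of each area piece.
0–6 s: |-8| × 6 = 48 m
6–7 s: |5| × 1 = 5 m
7–11 s: |12| × 4 = 48 m
11–17 s: |-1| × 6 = 6 m
17–21 s: |-6| × 4 = 24 m
Total distance = 131 m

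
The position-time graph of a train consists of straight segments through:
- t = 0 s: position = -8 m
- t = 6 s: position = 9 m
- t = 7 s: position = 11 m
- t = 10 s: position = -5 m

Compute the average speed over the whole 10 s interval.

3.5 m/s

Average speed = (total path length)/(elapsed time); on a piecewise-linear x-t graph the path length is Σ|Δx|.
0–6 s: |Δx| = |9 − -8| = 17 m
6–7 s: |Δx| = |11 − 9| = 2 m
7–10 s: |Δx| = |-5 − 11| = 16 m
Total path = 35 m; average speed = 35/10 = 3.5 m/s.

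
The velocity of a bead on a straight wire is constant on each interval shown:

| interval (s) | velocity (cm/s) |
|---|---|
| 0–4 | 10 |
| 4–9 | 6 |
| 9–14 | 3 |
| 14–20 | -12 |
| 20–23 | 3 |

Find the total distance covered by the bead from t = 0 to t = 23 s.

166 cm

Distance (not displacement) is the total path length: add the absolute areas under v-t.
0–4 s: |10| × 4 = 40 cm
4–9 s: |6| × 5 = 30 cm
9–14 s: |3| × 5 = 15 cm
14–20 s: |-12| × 6 = 72 cm
20–23 s: |3| × 3 = 9 cm
Total distance = 166 cm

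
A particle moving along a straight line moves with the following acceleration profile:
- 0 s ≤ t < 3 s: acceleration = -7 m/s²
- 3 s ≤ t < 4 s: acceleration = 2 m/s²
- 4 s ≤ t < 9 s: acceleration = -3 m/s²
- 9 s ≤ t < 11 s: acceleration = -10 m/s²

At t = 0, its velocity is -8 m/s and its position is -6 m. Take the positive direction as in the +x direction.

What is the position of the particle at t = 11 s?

On each constant-a segment, Δv = aΔt and Δx = v₀Δt + ½aΔt²; chain segment to segment.
0–3 s: v starts -8 m/s; Δx = -8·3 + ½·-7·3² = -55.5 m; v ends -29 m/s.
3–4 s: v starts -29 m/s; Δx = -29·1 + ½·2·1² = -28 m; v ends -27 m/s.
4–9 s: v starts -27 m/s; Δx = -27·5 + ½·-3·5² = -172.5 m; v ends -42 m/s.
9–11 s: v starts -42 m/s; Δx = -42·2 + ½·-10·2² = -104 m; v ends -62 m/s.
x(11) = -6 + Σ Δx = -366 m.

-366 m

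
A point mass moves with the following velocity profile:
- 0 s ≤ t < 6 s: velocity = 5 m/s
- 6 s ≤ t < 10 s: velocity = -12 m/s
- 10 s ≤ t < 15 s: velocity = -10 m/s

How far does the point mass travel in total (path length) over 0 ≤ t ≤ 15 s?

128 m

Distance (not displacement) is the total path length: add the absolute areas under v-t.
0–6 s: |5| × 6 = 30 m
6–10 s: |-12| × 4 = 48 m
10–15 s: |-10| × 5 = 50 m
Total distance = 128 m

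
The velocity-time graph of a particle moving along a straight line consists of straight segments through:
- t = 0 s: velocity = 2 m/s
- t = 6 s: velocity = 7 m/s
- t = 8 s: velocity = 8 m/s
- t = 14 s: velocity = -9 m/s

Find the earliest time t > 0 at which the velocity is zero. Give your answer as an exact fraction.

t = 184/17 s

v changes sign on 8–14 s (from 8 to -9); the graph is linear there, so v = 0 at t = 8 + (-8)·(14 − 8)/(-9 − 8) = 184/17 s.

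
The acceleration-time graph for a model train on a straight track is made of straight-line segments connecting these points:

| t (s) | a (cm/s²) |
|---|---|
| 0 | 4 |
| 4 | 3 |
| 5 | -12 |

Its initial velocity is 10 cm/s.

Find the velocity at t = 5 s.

19.5 cm/s

Δv equals the area under the a-t graph; then v = v₀ + Δv.
0–4 s: ½(4 + 3)(4) = 14 cm/s
4–5 s: ½(3 + -12)(1) = -4.5 cm/s
Δv = 9.5 cm/s, so v(5) = 10 + (9.5) = 19.5 cm/s.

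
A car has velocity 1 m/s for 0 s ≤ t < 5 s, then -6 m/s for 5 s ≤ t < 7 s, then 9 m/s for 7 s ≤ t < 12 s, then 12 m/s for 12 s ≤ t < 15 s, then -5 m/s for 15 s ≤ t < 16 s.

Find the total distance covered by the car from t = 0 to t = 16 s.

Total distance travelled is ∫|v| dt — sum the magnitudes of each area piece.
0–5 s: |1| × 5 = 5 m
5–7 s: |-6| × 2 = 12 m
7–12 s: |9| × 5 = 45 m
12–15 s: |12| × 3 = 36 m
15–16 s: |-5| × 1 = 5 m
Total distance = 103 m

103 m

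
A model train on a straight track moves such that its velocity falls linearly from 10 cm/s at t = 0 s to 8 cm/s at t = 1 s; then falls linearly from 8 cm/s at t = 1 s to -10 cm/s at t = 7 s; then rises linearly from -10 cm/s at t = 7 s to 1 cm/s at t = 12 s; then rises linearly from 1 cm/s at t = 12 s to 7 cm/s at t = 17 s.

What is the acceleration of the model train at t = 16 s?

1.2 cm/s²

Acceleration is the slope of the v-t graph on 12–17 s: (7 − 1)/(17 − 12) = 1.2 cm/s².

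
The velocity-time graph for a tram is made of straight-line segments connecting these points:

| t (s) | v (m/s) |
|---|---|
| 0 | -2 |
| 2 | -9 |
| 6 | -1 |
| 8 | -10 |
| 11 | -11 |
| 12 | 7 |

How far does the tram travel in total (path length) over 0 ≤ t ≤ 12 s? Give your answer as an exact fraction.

704/9 m

Total distance travelled is ∫|v| dt — sum the magnitudes of each area piece.
0–2 s: |½(-2 + -9)(2)| = 11 m
2–6 s: |½(-9 + -1)(4)| = 20 m
6–8 s: |½(-1 + -10)(2)| = 11 m
8–11 s: |½(-10 + -11)(3)| = 31.5 m
11–12 s: v = 0 at t = 209/18 s; triangle areas 121/36 + 49/36 = 85/18 m
Total distance = 704/9 m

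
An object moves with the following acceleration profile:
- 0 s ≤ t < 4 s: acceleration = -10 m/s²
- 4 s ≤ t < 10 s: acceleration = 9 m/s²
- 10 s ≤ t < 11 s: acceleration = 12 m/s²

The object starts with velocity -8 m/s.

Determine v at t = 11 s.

18 m/s

Δv equals the area under the a-t graph; then v = v₀ + Δv.
0–4 s: -10 × 4 = -40 m/s
4–10 s: 9 × 6 = 54 m/s
10–11 s: 12 × 1 = 12 m/s
Δv = 26 m/s, so v(11) = -8 + (26) = 18 m/s.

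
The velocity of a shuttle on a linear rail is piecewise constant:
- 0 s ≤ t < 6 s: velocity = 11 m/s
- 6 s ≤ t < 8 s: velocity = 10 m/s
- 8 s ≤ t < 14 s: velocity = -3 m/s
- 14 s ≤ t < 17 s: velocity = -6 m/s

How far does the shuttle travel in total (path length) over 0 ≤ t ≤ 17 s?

122 m

Total distance travelled is ∫|v| dt — sum the magnitudes of each area piece.
0–6 s: |11| × 6 = 66 m
6–8 s: |10| × 2 = 20 m
8–14 s: |-3| × 6 = 18 m
14–17 s: |-6| × 3 = 18 m
Total distance = 122 m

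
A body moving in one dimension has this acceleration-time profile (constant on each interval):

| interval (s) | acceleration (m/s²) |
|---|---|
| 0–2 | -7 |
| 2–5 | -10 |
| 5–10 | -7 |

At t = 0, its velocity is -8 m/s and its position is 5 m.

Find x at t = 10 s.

On each constant-a segment, Δv = aΔt and Δx = v₀Δt + ½aΔt²; chain segment to segment.
0–2 s: v starts -8 m/s; Δx = -8·2 + ½·-7·2² = -30 m; v ends -22 m/s.
2–5 s: v starts -22 m/s; Δx = -22·3 + ½·-10·3² = -111 m; v ends -52 m/s.
5–10 s: v starts -52 m/s; Δx = -52·5 + ½·-7·5² = -347.5 m; v ends -87 m/s.
x(10) = 5 + Σ Δx = -483.5 m.

-483.5 m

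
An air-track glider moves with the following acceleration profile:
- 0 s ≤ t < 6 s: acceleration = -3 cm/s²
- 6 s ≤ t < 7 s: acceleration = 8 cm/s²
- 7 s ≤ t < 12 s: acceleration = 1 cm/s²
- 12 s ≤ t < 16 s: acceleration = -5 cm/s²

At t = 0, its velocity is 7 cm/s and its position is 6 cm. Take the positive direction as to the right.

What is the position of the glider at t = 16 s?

-47.5 cm

On each constant-a segment, Δv = aΔt and Δx = v₀Δt + ½aΔt²; chain segment to segment.
0–6 s: v starts 7 cm/s; Δx = 7·6 + ½·-3·6² = -12 cm; v ends -11 cm/s.
6–7 s: v starts -11 cm/s; Δx = -11·1 + ½·8·1² = -7 cm; v ends -3 cm/s.
7–12 s: v starts -3 cm/s; Δx = -3·5 + ½·1·5² = -2.5 cm; v ends 2 cm/s.
12–16 s: v starts 2 cm/s; Δx = 2·4 + ½·-5·4² = -32 cm; v ends -18 cm/s.
x(16) = 6 + Σ Δx = -47.5 cm.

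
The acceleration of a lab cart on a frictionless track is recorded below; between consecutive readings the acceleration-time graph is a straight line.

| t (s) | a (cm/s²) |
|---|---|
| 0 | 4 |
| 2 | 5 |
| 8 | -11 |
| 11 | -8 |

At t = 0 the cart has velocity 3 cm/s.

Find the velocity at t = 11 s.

-34.5 cm/s

Δv equals the area under the a-t graph; then v = v₀ + Δv.
0–2 s: ½(4 + 5)(2) = 9 cm/s
2–8 s: ½(5 + -11)(6) = -18 cm/s
8–11 s: ½(-11 + -8)(3) = -28.5 cm/s
Δv = -37.5 cm/s, so v(11) = 3 + (-37.5) = -34.5 cm/s.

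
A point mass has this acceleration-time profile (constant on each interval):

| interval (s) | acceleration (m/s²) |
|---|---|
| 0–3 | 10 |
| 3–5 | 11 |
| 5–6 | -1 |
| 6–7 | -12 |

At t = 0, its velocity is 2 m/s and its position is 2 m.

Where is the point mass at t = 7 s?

On each constant-a segment, Δv = aΔt and Δx = v₀Δt + ½aΔt²; chain segment to segment.
0–3 s: v starts 2 m/s; Δx = 2·3 + ½·10·3² = 51 m; v ends 32 m/s.
3–5 s: v starts 32 m/s; Δx = 32·2 + ½·11·2² = 86 m; v ends 54 m/s.
5–6 s: v starts 54 m/s; Δx = 54·1 + ½·-1·1² = 53.5 m; v ends 53 m/s.
6–7 s: v starts 53 m/s; Δx = 53·1 + ½·-12·1² = 47 m; v ends 41 m/s.
x(7) = 2 + Σ Δx = 239.5 m.

239.5 m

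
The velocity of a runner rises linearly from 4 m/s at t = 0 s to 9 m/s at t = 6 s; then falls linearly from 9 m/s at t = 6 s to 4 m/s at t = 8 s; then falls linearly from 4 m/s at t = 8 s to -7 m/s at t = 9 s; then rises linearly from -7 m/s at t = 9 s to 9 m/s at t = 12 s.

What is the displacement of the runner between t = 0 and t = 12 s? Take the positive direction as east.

Displacement is the signed area under the v-t curve.
0–6 s: ½(4 + 9)(6) = 39 m
6–8 s: ½(9 + 4)(2) = 13 m
8–9 s: ½(4 + -7)(1) = -1.5 m
9–12 s: ½(-7 + 9)(3) = 3 m
Net displacement = 53.5 m

53.5 m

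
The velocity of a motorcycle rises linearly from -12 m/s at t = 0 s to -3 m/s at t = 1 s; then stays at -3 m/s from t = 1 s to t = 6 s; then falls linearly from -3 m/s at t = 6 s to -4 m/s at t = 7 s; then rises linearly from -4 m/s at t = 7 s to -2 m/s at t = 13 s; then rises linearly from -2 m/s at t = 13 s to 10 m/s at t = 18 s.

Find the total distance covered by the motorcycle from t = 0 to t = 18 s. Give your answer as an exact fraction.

Distance (not displacement) is the total path length: add the absolute areas under v-t.
0–1 s: |½(-12 + -3)(1)| = 7.5 m
1–6 s: |-3| × 5 = 15 m
6–7 s: |½(-3 + -4)(1)| = 3.5 m
7–13 s: |½(-4 + -2)(6)| = 18 m
13–18 s: v = 0 at t = 83/6 s; triangle areas 5/6 + 125/6 = 65/3 m
Total distance = 197/3 m

197/3 m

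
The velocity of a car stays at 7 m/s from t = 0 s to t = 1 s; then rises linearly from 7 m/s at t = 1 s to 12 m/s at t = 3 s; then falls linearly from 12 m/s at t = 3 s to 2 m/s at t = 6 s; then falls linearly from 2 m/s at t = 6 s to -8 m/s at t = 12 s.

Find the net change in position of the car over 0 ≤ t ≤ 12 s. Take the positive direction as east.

Net displacement equals the area under the velocity-time graph (areas below the axis count negative).
0–1 s: 7 × 1 = 7 m
1–3 s: ½(7 + 12)(2) = 19 m
3–6 s: ½(12 + 2)(3) = 21 m
6–12 s: ½(2 + -8)(6) = -18 m
Net displacement = 29 m

29 m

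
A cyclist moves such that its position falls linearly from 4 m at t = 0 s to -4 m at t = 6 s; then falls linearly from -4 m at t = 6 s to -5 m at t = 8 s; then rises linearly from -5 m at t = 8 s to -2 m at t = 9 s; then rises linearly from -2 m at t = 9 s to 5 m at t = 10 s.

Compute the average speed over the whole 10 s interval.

Average speed = (total path length)/(elapsed time); on a piecewise-linear x-t graph the path length is Σ|Δx|.
0–6 s: |Δx| = |-4 − 4| = 8 m
6–8 s: |Δx| = |-5 − -4| = 1 m
8–9 s: |Δx| = |-2 − -5| = 3 m
9–10 s: |Δx| = |5 − -2| = 7 m
Total path = 19 m; average speed = 19/10 = 1.9 m/s.

1.9 m/s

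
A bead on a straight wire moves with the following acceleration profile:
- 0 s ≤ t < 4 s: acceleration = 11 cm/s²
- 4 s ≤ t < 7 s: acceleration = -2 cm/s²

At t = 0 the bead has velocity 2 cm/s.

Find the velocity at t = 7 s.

40 cm/s

Δv equals the area under the a-t graph; then v = v₀ + Δv.
0–4 s: 11 × 4 = 44 cm/s
4–7 s: -2 × 3 = -6 cm/s
Δv = 38 cm/s, so v(7) = 2 + (38) = 40 cm/s.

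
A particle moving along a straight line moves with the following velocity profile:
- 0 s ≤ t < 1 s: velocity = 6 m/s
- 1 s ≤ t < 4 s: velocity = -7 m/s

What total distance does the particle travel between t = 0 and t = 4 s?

Total distance travelled is ∫|v| dt — sum the magnitudes of each area piece.
0–1 s: |6| × 1 = 6 m
1–4 s: |-7| × 3 = 21 m
Total distance = 27 m

27 m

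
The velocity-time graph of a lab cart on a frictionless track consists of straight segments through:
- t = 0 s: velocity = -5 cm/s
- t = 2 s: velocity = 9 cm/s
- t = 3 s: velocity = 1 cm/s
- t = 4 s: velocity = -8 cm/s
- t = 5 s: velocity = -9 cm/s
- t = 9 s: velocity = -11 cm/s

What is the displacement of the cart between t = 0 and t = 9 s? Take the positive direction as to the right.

-43 cm

Net displacement equals the area under the velocity-time graph (areas below the axis count negative).
0–2 s: ½(-5 + 9)(2) = 4 cm
2–3 s: ½(9 + 1)(1) = 5 cm
3–4 s: ½(1 + -8)(1) = -3.5 cm
4–5 s: ½(-8 + -9)(1) = -8.5 cm
5–9 s: ½(-9 + -11)(4) = -40 cm
Net displacement = -43 cm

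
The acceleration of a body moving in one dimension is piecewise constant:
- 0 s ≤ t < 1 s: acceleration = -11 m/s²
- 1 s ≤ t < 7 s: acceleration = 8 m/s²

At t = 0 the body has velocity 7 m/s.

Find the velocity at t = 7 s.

Δv equals the area under the a-t graph; then v = v₀ + Δv.
0–1 s: -11 × 1 = -11 m/s
1–7 s: 8 × 6 = 48 m/s
Δv = 37 m/s, so v(7) = 7 + (37) = 44 m/s.

44 m/s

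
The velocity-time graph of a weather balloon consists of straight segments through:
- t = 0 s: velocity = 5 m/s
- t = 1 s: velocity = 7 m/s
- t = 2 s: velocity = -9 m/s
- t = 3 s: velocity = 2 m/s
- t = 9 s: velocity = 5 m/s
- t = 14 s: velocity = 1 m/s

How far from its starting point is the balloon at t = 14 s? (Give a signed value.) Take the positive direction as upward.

Net displacement equals the area under the velocity-time graph (areas below the axis count negative).
0–1 s: ½(5 + 7)(1) = 6 m
1–2 s: ½(7 + -9)(1) = -1 m
2–3 s: ½(-9 + 2)(1) = -3.5 m
3–9 s: ½(2 + 5)(6) = 21 m
9–14 s: ½(5 + 1)(5) = 15 m
Net displacement = 37.5 m

37.5 m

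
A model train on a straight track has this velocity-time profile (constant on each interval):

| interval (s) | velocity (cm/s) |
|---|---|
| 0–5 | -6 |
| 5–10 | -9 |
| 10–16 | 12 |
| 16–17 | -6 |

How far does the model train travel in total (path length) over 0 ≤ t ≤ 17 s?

153 cm

Total distance travelled is ∫|v| dt — sum the magnitudes of each area piece.
0–5 s: |-6| × 5 = 30 cm
5–10 s: |-9| × 5 = 45 cm
10–16 s: |12| × 6 = 72 cm
16–17 s: |-6| × 1 = 6 cm
Total distance = 153 cm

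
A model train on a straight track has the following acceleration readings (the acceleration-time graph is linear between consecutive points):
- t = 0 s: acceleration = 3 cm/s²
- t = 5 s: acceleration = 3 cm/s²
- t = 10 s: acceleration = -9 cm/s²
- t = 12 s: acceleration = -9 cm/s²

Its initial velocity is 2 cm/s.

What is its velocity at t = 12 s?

Δv equals the area under the a-t graph; then v = v₀ + Δv.
0–5 s: 3 × 5 = 15 cm/s
5–10 s: ½(3 + -9)(5) = -15 cm/s
10–12 s: -9 × 2 = -18 cm/s
Δv = -18 cm/s, so v(12) = 2 + (-18) = -16 cm/s.

-16 cm/s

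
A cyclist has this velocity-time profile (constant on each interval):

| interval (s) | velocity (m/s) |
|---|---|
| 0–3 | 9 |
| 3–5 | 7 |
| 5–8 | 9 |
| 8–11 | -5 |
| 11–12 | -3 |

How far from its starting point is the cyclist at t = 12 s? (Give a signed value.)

50 m

Displacement is the signed area under the v-t curve.
0–3 s: 9 × 3 = 27 m
3–5 s: 7 × 2 = 14 m
5–8 s: 9 × 3 = 27 m
8–11 s: -5 × 3 = -15 m
11–12 s: -3 × 1 = -3 m
Net displacement = 50 m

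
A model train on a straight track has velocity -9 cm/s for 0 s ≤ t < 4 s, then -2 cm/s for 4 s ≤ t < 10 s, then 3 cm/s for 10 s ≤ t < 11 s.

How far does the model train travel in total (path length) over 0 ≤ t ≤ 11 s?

51 cm

Total distance travelled is ∫|v| dt — sum the magnitudes of each area piece.
0–4 s: |-9| × 4 = 36 cm
4–10 s: |-2| × 6 = 12 cm
10–11 s: |3| × 1 = 3 cm
Total distance = 51 cm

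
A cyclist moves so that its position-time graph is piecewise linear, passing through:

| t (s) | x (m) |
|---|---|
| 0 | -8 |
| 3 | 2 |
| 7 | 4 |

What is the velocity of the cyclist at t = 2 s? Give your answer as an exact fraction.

10/3 m/s

Velocity is the slope of the x-t graph on 0–3 s: (2 − -8)/(3 − 0) = 10/3 m/s.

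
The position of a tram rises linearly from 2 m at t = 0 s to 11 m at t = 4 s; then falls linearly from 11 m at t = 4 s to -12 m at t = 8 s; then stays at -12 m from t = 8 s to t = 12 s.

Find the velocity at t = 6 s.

Velocity is the slope of the x-t graph on 4–8 s: (-12 − 11)/(8 − 4) = -5.75 m/s.

-5.75 m/s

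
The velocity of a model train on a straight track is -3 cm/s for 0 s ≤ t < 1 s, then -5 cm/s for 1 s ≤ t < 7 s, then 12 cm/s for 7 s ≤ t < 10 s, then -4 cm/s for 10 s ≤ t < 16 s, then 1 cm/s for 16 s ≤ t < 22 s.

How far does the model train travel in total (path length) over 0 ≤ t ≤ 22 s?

Distance (not displacement) is the total path length: add the absolute areas under v-t.
0–1 s: |-3| × 1 = 3 cm
1–7 s: |-5| × 6 = 30 cm
7–10 s: |12| × 3 = 36 cm
10–16 s: |-4| × 6 = 24 cm
16–22 s: |1| × 6 = 6 cm
Total distance = 99 cm

99 cm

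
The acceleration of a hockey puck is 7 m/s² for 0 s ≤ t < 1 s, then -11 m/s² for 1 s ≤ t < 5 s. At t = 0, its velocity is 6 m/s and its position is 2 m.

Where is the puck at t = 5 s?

On each constant-a segment, Δv = aΔt and Δx = v₀Δt + ½aΔt²; chain segment to segment.
0–1 s: v starts 6 m/s; Δx = 6·1 + ½·7·1² = 9.5 m; v ends 13 m/s.
1–5 s: v starts 13 m/s; Δx = 13·4 + ½·-11·4² = -36 m; v ends -31 m/s.
x(5) = 2 + Σ Δx = -24.5 m.

-24.5 m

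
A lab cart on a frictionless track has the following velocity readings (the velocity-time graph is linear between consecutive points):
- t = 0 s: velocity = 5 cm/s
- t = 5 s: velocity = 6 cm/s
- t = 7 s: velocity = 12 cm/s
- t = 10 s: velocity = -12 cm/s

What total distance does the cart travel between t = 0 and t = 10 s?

63.5 cm

Distance (not displacement) is the total path length: add the absolute areas under v-t.
0–5 s: |½(5 + 6)(5)| = 27.5 cm
5–7 s: |½(6 + 12)(2)| = 18 cm
7–10 s: v = 0 at t = 8.5 s; triangle areas 9 + 9 = 18 cm
Total distance = 63.5 cm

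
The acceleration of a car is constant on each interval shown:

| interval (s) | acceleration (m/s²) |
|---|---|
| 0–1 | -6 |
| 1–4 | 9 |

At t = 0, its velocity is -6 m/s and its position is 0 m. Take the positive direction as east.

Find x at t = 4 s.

On each constant-a segment, Δv = aΔt and Δx = v₀Δt + ½aΔt²; chain segment to segment.
0–1 s: v starts -6 m/s; Δx = -6·1 + ½·-6·1² = -9 m; v ends -12 m/s.
1–4 s: v starts -12 m/s; Δx = -12·3 + ½·9·3² = 4.5 m; v ends 15 m/s.
x(4) = 0 + Σ Δx = -4.5 m.

-4.5 m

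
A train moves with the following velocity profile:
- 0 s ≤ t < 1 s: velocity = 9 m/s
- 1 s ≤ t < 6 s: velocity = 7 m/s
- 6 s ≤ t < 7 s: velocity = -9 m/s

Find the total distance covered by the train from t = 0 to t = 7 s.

53 m

Total distance travelled is ∫|v| dt — sum the magnitudes of each area piece.
0–1 s: |9| × 1 = 9 m
1–6 s: |7| × 5 = 35 m
6–7 s: |-9| × 1 = 9 m
Total distance = 53 m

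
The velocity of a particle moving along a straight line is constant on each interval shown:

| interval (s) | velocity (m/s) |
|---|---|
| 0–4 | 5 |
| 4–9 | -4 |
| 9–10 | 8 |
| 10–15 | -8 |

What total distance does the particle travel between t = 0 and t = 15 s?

88 m

Total distance travelled is ∫|v| dt — sum the magnitudes of each area piece.
0–4 s: |5| × 4 = 20 m
4–9 s: |-4| × 5 = 20 m
9–10 s: |8| × 1 = 8 m
10–15 s: |-8| × 5 = 40 m
Total distance = 88 m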